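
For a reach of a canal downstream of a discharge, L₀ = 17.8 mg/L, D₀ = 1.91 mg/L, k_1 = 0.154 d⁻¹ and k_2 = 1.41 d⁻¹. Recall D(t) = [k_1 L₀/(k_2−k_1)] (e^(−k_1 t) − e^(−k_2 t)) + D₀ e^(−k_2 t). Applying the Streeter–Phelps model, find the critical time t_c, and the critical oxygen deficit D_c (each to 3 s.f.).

t_c ≈ 0.106 d; D_c ≈ 1.91 mg/L

With k_2/k_1 = 9.156 and 1 − D₀(k_2−k_1)/(k_1 L₀) = 0.1249,
t_c = ln(9.156 × 0.1249) / (1.41 − 0.154) = ln(1.143) / 1.256 = 0.1338/1.256 = 0.1065 d.
D_c = (k_1/k_2) L₀ e^(−k_1 t_c) = (0.154/1.41) × 17.8 × e^(−0.154×0.1065) = 0.1092 × 17.8 × 0.9837 = 1.912 mg/L.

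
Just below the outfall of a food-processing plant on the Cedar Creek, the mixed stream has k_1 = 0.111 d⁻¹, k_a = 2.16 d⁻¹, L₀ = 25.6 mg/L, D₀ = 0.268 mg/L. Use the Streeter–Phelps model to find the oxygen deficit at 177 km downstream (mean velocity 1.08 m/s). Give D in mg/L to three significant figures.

Travel time t = x/v = 177 km / (1.08 m/s) = 177000 m / 1.08 m/s = 163900 s = 1.897 d.
k_1 L₀/(k_a−k_1) = 0.111×25.6/(2.16−0.111) = 2.842/2.049 = 1.387 mg/L.
e^(−k_1 t) = e^(−0.111×1.897) = 0.8101; e^(−k_a t) = e^(−2.16×1.897) = 0.01662.
D = 1.387 × (0.8101 − 0.01662) + 0.268 × 0.01662 = 1.100 + 0.004454 = 1.105 mg/L.

D ≈ 1.10 mg/L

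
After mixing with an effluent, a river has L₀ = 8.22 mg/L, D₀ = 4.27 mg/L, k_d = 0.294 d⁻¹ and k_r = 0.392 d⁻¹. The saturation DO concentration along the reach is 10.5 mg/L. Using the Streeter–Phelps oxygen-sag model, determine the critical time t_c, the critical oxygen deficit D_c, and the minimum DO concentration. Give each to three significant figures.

At the critical point dD/dt = 0, so k_d L₀ e^(−k_d t) = k_r D. Substituting D(t) from the Streeter–Phelps equation and solving for t gives
t_c = ln[(k_r/k_d)(1 − D₀(k_r−k_d)/(k_d L₀))] / (k_r−k_d).
Here k_r−k_d = 0.09800 d⁻¹ and 1 − D₀(k_r−k_d)/(k_d L₀) = 1 − 4.27×0.09800/(0.294×8.22) = 0.8268, so
t_c = ln(1.333 × 0.8268) / 0.09800 = 0.09754 / 0.09800 = 0.9953 d.
L(t_c) = L₀ e^(−k_d t_c) = 8.22 × 0.7463 = 6.135 mg/L, and at the critical point k_r D_c = k_d L, so D_c = (0.294/0.392) × 6.135 = 4.601 mg/L.
Minimum DO = C_s − D_c = 10.5 − 4.601 = 5.899 mg/L.

t_c ≈ 0.995 d; D_c ≈ 4.60 mg/L; min DO ≈ 5.90 mg/L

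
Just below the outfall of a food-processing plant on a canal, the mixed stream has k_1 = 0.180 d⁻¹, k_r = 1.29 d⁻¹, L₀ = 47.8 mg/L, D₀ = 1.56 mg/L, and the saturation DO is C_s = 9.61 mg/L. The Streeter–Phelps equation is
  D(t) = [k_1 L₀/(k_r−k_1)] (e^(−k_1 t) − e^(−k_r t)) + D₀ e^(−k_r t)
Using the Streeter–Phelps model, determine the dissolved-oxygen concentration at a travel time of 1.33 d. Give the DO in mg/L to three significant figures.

k_1 L₀/(k_r−k_1) = 0.180×47.8/(1.29−0.180) = 8.604/1.110 = 7.751 mg/L.
e^(−k_1 t) = e^(−0.180×1.330) = 0.7871; e^(−k_r t) = e^(−1.29×1.330) = 0.1798.
D = 7.751 × (0.7871 − 0.1798) + 1.56 × 0.1798 = 4.707 + 0.2805 = 4.988 mg/L.
DO = C_s − D = 9.61 − 4.988 = 4.622 mg/L.

DO ≈ 4.62 mg/L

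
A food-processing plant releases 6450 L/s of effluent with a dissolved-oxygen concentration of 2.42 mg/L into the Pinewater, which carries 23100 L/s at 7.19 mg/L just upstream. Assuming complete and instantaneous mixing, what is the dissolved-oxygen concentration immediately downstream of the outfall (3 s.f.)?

6.15 mg/L

Flow-weighted mixing: C = (Q_r C_r + Q_w C_w)/(Q_r + Q_w)
= (23100×7.19 + 6450×2.42)/(23100 + 6450) = 181700/29550 = 6.149 mg/L.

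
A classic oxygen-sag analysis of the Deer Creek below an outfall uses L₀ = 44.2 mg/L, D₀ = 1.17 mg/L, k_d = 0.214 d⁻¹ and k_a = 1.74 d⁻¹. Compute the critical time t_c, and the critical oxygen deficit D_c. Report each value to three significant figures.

At the critical point dD/dt = 0, so k_d L₀ e^(−k_d t) = k_a D. Substituting D(t) from the Streeter–Phelps equation and solving for t gives
t_c = ln[(k_a/k_d)(1 − D₀(k_a−k_d)/(k_d L₀))] / (k_a−k_d).
Here k_a−k_d = 1.526 d⁻¹ and 1 − D₀(k_a−k_d)/(k_d L₀) = 1 − 1.17×1.526/(0.214×44.2) = 0.8112, so
t_c = ln(8.131 × 0.8112) / 1.526 = 1.886 / 1.526 = 1.236 d.
D_c = (k_d/k_a) L₀ e^(−k_d t_c) = (0.214/1.74) × 44.2 × e^(−0.214×1.236) = 0.1230 × 44.2 × 0.7675 = 4.172 mg/L.

t_c ≈ 1.24 d; D_c ≈ 4.17 mg/L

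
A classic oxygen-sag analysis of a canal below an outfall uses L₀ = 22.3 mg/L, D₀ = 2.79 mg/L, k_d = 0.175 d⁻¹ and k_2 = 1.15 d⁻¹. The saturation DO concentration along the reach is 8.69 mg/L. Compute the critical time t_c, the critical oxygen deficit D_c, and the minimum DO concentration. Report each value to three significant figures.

At the critical point dD/dt = 0, so k_d L₀ e^(−k_d t) = k_2 D. Substituting D(t) from the Streeter–Phelps equation and solving for t gives
t_c = ln[(k_2/k_d)(1 − D₀(k_2−k_d)/(k_d L₀))] / (k_2−k_d).
Here k_2−k_d = 0.9750 d⁻¹ and 1 − D₀(k_2−k_d)/(k_d L₀) = 1 − 2.79×0.9750/(0.175×22.3) = 0.3029, so
t_c = ln(6.571 × 0.3029) / 0.9750 = 0.6885 / 0.9750 = 0.7062 d.
D_c = (k_d/k_2) L₀ e^(−k_d t_c) = (0.175/1.15) × 22.3 × e^(−0.175×0.7062) = 0.1522 × 22.3 × 0.8837 = 2.999 mg/L.
Minimum DO = C_s − D_c = 8.69 − 2.999 = 5.691 mg/L.

t_c ≈ 0.706 d; D_c ≈ 3.00 mg/L; min DO ≈ 5.69 mg/L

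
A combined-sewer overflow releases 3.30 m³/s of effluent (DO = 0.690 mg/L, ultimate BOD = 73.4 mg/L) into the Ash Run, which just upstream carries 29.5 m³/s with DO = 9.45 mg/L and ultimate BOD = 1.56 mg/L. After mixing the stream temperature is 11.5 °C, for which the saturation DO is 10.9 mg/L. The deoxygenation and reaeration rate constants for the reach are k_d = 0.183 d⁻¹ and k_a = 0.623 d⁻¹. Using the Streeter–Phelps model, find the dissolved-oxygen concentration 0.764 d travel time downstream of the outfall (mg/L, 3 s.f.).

DO ≈ 8.54 mg/L

Mixed DO = (29.5×9.45 + 3.30×0.690)/(29.5+3.30) = 281.1/32.80 = 8.569 mg/L.
Mixed L₀ = (29.5×1.56 + 3.30×73.4)/(32.80) = 288.2/32.80 = 8.788 mg/L.
Initial deficit D₀ = C_s − DO₀ = 10.9 − 8.569 = 2.331 mg/L.
D(0.764) = [0.183×8.788/(0.623−0.183)](e^(−0.183×0.764) − e^(−0.623×0.764)) + 2.331 e^(−0.623×0.764)
= 3.655 × (0.8695 − 0.6213) + 2.331 × 0.6213 = 2.356 mg/L.
DO = 10.9 − 2.356 = 8.544 mg/L.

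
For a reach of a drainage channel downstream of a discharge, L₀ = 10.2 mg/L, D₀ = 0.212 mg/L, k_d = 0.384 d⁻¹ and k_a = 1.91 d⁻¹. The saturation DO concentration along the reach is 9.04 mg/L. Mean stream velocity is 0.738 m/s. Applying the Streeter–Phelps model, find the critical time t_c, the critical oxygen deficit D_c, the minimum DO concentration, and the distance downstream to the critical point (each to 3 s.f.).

t_c = [1/(k_a−k_d)] ln[(k_a/k_d)(1 − D₀(k_a−k_d)/(k_d L₀))]
= [1/(1.91−0.384)] ln[(1.91/0.384)(1 − 0.212×1.526/(0.384×10.2))]
= (1/1.526) ln[4.974 × 0.9174] = 0.6553 × ln(4.563) = 0.6553 × 1.518 = 0.9948 d.
L(t_c) = L₀ e^(−k_d t_c) = 10.2 × 0.6825 = 6.962 mg/L, and at the critical point k_a D_c = k_d L, so D_c = (0.384/1.91) × 6.962 = 1.400 mg/L.
Minimum DO = C_s − D_c = 9.04 − 1.400 = 7.640 mg/L.
x_c = v t_c = 0.738 m/s × 0.9948 d × 86400 s/d = 63430 m ≈ 63.4 km.

t_c ≈ 0.995 d; D_c ≈ 1.40 mg/L; min DO ≈ 7.64 mg/L; x_c ≈ 63.4 km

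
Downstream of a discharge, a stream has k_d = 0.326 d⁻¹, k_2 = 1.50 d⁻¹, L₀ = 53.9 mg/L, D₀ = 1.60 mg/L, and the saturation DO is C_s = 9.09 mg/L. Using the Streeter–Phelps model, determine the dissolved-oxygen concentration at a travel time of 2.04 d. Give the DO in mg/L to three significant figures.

DO ≈ 2.02 mg/L

k_d L₀/(k_2−k_d) = 0.326×53.9/(1.50−0.326) = 17.57/1.174 = 14.97 mg/L.
e^(−k_d t) = e^(−0.326×2.040) = 0.5143; e^(−k_2 t) = e^(−1.50×2.040) = 0.04689.
D = 14.97 × (0.5143 − 0.04689) + 1.60 × 0.04689 = 6.995 + 0.07502 = 7.070 mg/L.
DO = C_s − D = 9.09 − 7.070 = 2.020 mg/L.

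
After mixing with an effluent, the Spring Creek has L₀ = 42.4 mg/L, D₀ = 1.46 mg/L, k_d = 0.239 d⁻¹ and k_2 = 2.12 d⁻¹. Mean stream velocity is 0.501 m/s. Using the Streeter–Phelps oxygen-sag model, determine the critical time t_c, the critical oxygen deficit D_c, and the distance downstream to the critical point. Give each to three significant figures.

t_c = [1/(k_2−k_d)] ln[(k_2/k_d)(1 − D₀(k_2−k_d)/(k_d L₀))]
= [1/(2.12−0.239)] ln[(2.12/0.239)(1 − 1.46×1.881/(0.239×42.4))]
= (1/1.881) ln[8.870 × 0.7290] = 0.5316 × ln(6.466) = 0.5316 × 1.867 = 0.9924 d.
L(t_c) = L₀ e^(−k_d t_c) = 42.4 × 0.7889 = 33.45 mg/L, and at the critical point k_2 D_c = k_d L, so D_c = (0.239/2.12) × 33.45 = 3.771 mg/L.
x_c = v t_c = 0.501 m/s × 0.9924 d × 86400 s/d = 42960 m ≈ 43.0 km.

t_c ≈ 0.992 d; D_c ≈ 3.77 mg/L; x_c ≈ 43.0 km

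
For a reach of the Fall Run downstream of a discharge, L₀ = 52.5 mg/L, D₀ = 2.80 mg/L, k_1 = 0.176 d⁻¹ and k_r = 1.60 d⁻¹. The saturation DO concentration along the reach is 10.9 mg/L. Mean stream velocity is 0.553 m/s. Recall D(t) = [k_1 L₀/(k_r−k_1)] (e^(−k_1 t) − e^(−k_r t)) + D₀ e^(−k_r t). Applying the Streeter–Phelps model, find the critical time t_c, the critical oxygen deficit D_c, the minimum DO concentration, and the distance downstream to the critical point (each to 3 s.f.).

t_c ≈ 1.15 d; D_c ≈ 4.71 mg/L; min DO ≈ 6.19 mg/L; x_c ≈ 55.1 km

With k_r/k_1 = 9.091 and 1 − D₀(k_r−k_1)/(k_1 L₀) = 0.5685,
t_c = ln(9.091 × 0.5685) / (1.60 − 0.176) = ln(5.168) / 1.424 = 1.642/1.424 = 1.153 d.
L(t_c) = L₀ e^(−k_1 t_c) = 52.5 × 0.8163 = 42.85 mg/L, and at the critical point k_r D_c = k_1 L, so D_c = (0.176/1.60) × 42.85 = 4.714 mg/L.
Minimum DO = C_s − D_c = 10.9 − 4.714 = 6.186 mg/L.
x_c = v t_c = 0.553 m/s × 1.153 d × 86400 s/d = 55110 m ≈ 55.1 km.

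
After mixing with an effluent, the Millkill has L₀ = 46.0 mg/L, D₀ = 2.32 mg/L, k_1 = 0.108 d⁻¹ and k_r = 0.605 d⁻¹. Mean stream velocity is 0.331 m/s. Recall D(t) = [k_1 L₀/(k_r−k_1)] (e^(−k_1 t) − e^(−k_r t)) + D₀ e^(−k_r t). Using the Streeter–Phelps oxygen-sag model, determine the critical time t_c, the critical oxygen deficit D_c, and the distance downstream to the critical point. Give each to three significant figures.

t_c = [1/(k_r−k_1)] ln[(k_r/k_1)(1 − D₀(k_r−k_1)/(k_1 L₀))]
= [1/(0.605−0.108)] ln[(0.605/0.108)(1 − 2.32×0.4970/(0.108×46.0))]
= (1/0.4970) ln[5.602 × 0.7679] = 2.012 × ln(4.302) = 2.012 × 1.459 = 2.936 d.
D_c = (k_1/k_r) L₀ e^(−k_1 t_c) = (0.108/0.605) × 46.0 × e^(−0.108×2.936) = 0.1785 × 46.0 × 0.7283 = 5.980 mg/L.
x_c = v t_c = 0.331 m/s × 2.936 d × 86400 s/d = 83950 m ≈ 84.0 km.

t_c ≈ 2.94 d; D_c ≈ 5.98 mg/L; x_c ≈ 84.0 km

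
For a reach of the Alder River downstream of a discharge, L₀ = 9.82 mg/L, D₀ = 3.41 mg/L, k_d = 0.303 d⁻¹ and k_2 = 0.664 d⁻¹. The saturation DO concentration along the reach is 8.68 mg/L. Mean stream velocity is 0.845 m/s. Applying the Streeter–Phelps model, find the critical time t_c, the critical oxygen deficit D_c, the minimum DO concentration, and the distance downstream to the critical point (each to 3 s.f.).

At the critical point dD/dt = 0, so k_d L₀ e^(−k_d t) = k_2 D. Substituting D(t) from the Streeter–Phelps equation and solving for t gives
t_c = ln[(k_2/k_d)(1 − D₀(k_2−k_d)/(k_d L₀))] / (k_2−k_d).
Here k_2−k_d = 0.3610 d⁻¹ and 1 − D₀(k_2−k_d)/(k_d L₀) = 1 − 3.41×0.3610/(0.303×9.82) = 0.5863, so
t_c = ln(2.191 × 0.5863) / 0.3610 = 0.2506 / 0.3610 = 0.6942 d.
D_c = (k_d/k_2) L₀ e^(−k_d t_c) = (0.303/0.664) × 9.82 × e^(−0.303×0.6942) = 0.4563 × 9.82 × 0.8103 = 3.631 mg/L.
Minimum DO = C_s − D_c = 8.68 − 3.631 = 5.049 mg/L.
x_c = v t_c = 0.845 m/s × 0.6942 d × 86400 s/d = 50680 m ≈ 50.7 km.

t_c ≈ 0.694 d; D_c ≈ 3.63 mg/L; min DO ≈ 5.05 mg/L; x_c ≈ 50.7 km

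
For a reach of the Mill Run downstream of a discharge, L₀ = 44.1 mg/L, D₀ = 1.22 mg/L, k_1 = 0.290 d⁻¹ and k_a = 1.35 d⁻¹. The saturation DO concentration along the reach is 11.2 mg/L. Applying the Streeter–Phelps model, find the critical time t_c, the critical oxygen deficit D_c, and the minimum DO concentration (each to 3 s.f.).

At the critical point dD/dt = 0, so k_1 L₀ e^(−k_1 t) = k_a D. Substituting D(t) from the Streeter–Phelps equation and solving for t gives
t_c = ln[(k_a/k_1)(1 − D₀(k_a−k_1)/(k_1 L₀))] / (k_a−k_1).
Here k_a−k_1 = 1.060 d⁻¹ and 1 − D₀(k_a−k_1)/(k_1 L₀) = 1 − 1.22×1.060/(0.290×44.1) = 0.8989, so
t_c = ln(4.655 × 0.8989) / 1.060 = 1.431 / 1.060 = 1.350 d.
D_c = (k_1/k_a) L₀ e^(−k_1 t_c) = (0.290/1.35) × 44.1 × e^(−0.290×1.350) = 0.2148 × 44.1 × 0.6760 = 6.404 mg/L.
Minimum DO = C_s − D_c = 11.2 − 6.404 = 4.796 mg/L.

t_c ≈ 1.35 d; D_c ≈ 6.40 mg/L; min DO ≈ 4.80 mg/L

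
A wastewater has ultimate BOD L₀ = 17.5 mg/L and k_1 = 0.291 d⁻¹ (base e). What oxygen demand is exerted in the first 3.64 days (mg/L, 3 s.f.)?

y ≈ 11.4 mg/L

y_t = L₀(1 − e^(−k_1 t)) = 17.5 × (1 − e^(−0.291×3.64))
= 17.5 × (1 − 0.3467) = 17.5 × 0.6533 = 11.43 mg/L.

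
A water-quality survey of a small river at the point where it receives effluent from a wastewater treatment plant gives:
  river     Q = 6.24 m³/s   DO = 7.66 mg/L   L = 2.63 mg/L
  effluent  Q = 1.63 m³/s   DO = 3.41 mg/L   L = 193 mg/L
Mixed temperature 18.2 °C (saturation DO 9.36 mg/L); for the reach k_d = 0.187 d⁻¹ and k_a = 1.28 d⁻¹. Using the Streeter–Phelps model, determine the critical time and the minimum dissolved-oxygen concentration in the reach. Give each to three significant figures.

Mixed DO = (6.24×7.66 + 1.63×3.41)/(6.24+1.63) = 53.36/7.870 = 6.780 mg/L.
Mixed L₀ = (6.24×2.63 + 1.63×193)/(7.870) = 331.0/7.870 = 42.06 mg/L.
Initial deficit D₀ = C_s − DO₀ = 9.36 − 6.780 = 2.580 mg/L.
t_c = (1/1.093) ln[(1.28/0.187)(1 − 2.580×1.093/(0.187×42.06))] = 0.9149 × ln(4.390) = 1.354 d.
D_c = (0.187/1.28) × 42.06 × e^(−0.187×1.354) = 0.1461 × 42.06 × 0.7764 = 4.770 mg/L.
Minimum DO = 9.36 − 4.770 = 4.590 mg/L.

t_c ≈ 1.35 d; minimum DO ≈ 4.59 mg/L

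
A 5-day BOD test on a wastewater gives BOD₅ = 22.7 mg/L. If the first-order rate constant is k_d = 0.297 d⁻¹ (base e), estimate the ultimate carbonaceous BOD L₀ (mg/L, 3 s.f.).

L₀ ≈ 29.3 mg/L

BOD₅ = L₀(1 − e^(−5k_d)) ⇒ L₀ = BOD₅ / (1 − e^(−5×0.297))
= 22.7 / (1 − 0.2265) = 22.7 / 0.7735 = 29.35 mg/L.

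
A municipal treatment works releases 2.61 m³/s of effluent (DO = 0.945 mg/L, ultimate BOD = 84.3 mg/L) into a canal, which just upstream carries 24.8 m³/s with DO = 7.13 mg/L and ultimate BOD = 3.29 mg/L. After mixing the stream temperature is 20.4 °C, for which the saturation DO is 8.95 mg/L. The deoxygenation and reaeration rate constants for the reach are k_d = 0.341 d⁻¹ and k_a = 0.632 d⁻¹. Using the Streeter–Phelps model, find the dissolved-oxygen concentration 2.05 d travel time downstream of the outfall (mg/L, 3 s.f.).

DO ≈ 5.41 mg/L

Mixed DO = (24.8×7.13 + 2.61×0.945)/(24.8+2.61) = 179.3/27.41 = 6.541 mg/L.
Mixed L₀ = (24.8×3.29 + 2.61×84.3)/(27.41) = 301.6/27.41 = 11.00 mg/L.
Initial deficit D₀ = C_s − DO₀ = 8.95 − 6.541 = 2.409 mg/L.
D(2.05) = [0.341×11.00/(0.632−0.341)](e^(−0.341×2.05) − e^(−0.632×2.05)) + 2.409 e^(−0.632×2.05)
= 12.89 × (0.4971 − 0.2737) + 2.409 × 0.2737 = 3.539 mg/L.
DO = 8.95 − 3.539 = 5.411 mg/L.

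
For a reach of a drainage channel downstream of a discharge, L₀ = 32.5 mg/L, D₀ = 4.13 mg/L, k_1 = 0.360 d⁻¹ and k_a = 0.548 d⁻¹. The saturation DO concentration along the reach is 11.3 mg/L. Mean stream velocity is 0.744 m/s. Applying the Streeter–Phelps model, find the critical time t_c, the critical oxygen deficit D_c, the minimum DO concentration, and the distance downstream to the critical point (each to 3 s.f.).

With k_a/k_1 = 1.522 and 1 − D₀(k_a−k_1)/(k_1 L₀) = 0.9336,
t_c = ln(1.522 × 0.9336) / (0.548 − 0.360) = ln(1.421) / 0.1880 = 0.3515/0.1880 = 1.870 d.
D_c = (k_1/k_a) L₀ e^(−k_1 t_c) = (0.360/0.548) × 32.5 × e^(−0.360×1.870) = 0.6569 × 32.5 × 0.5101 = 10.89 mg/L.
Minimum DO = C_s − D_c = 11.3 − 10.89 = 0.4086 mg/L.
x_c = v t_c = 0.744 m/s × 1.870 d × 86400 s/d = 120200 m ≈ 120 km.

t_c ≈ 1.87 d; D_c ≈ 10.9 mg/L; min DO ≈ 0.409 mg/L; x_c ≈ 120 km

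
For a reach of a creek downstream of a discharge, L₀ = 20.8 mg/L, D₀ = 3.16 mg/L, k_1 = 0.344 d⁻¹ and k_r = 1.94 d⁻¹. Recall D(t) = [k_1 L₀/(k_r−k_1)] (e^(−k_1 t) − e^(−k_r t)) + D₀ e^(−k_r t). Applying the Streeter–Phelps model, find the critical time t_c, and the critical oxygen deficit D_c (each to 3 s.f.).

With k_r/k_1 = 5.640 and 1 − D₀(k_r−k_1)/(k_1 L₀) = 0.2951,
t_c = ln(5.640 × 0.2951) / (1.94 − 0.344) = ln(1.664) / 1.596 = 0.5095/1.596 = 0.3192 d.
L(t_c) = L₀ e^(−k_1 t_c) = 20.8 × 0.8960 = 18.64 mg/L, and at the critical point k_r D_c = k_1 L, so D_c = (0.344/1.94) × 18.64 = 3.305 mg/L.

t_c ≈ 0.319 d; D_c ≈ 3.30 mg/L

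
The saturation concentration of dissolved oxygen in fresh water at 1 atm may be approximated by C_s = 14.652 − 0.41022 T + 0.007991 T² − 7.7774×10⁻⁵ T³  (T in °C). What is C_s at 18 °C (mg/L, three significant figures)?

C_s = 14.652 − 0.41022×18 + 0.007991×18² − 7.7774×10⁻⁵×18³ = 9.404 mg/L.

C_s ≈ 9.40 mg/L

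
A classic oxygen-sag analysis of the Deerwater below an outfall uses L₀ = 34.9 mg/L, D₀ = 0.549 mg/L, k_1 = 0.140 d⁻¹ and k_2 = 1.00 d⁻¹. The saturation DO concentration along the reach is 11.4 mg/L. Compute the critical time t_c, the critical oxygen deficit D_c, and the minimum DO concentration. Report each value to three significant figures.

At the critical point dD/dt = 0, so k_1 L₀ e^(−k_1 t) = k_2 D. Substituting D(t) from the Streeter–Phelps equation and solving for t gives
t_c = ln[(k_2/k_1)(1 − D₀(k_2−k_1)/(k_1 L₀))] / (k_2−k_1).
Here k_2−k_1 = 0.8600 d⁻¹ and 1 − D₀(k_2−k_1)/(k_1 L₀) = 1 − 0.549×0.8600/(0.140×34.9) = 0.9034, so
t_c = ln(7.143 × 0.9034) / 0.8600 = 1.864 / 0.8600 = 2.168 d.
D_c = (k_1/k_2) L₀ e^(−k_1 t_c) = (0.140/1.00) × 34.9 × e^(−0.140×2.168) = 0.1400 × 34.9 × 0.7382 = 3.607 mg/L.
Minimum DO = C_s − D_c = 11.4 − 3.607 = 7.793 mg/L.

t_c ≈ 2.17 d; D_c ≈ 3.61 mg/L; min DO ≈ 7.79 mg/L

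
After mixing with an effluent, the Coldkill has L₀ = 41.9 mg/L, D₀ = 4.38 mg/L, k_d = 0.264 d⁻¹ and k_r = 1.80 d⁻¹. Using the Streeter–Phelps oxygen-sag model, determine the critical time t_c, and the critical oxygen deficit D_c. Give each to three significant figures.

t_c ≈ 0.640 d; D_c ≈ 5.19 mg/L

t_c = [1/(k_r−k_d)] ln[(k_r/k_d)(1 − D₀(k_r−k_d)/(k_d L₀))]
= [1/(1.80−0.264)] ln[(1.80/0.264)(1 − 4.38×1.536/(0.264×41.9))]
= (1/1.536) ln[6.818 × 0.3918] = 0.6510 × ln(2.671) = 0.6510 × 0.9826 = 0.6397 d.
D_c = (k_d/k_r) L₀ e^(−k_d t_c) = (0.264/1.80) × 41.9 × e^(−0.264×0.6397) = 0.1467 × 41.9 × 0.8446 = 5.190 mg/L.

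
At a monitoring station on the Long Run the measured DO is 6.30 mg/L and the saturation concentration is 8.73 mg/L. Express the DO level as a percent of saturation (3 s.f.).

72.2 % saturation

% saturation = C/C_s × 100 = 6.30/8.73 × 100 = 72.2 %.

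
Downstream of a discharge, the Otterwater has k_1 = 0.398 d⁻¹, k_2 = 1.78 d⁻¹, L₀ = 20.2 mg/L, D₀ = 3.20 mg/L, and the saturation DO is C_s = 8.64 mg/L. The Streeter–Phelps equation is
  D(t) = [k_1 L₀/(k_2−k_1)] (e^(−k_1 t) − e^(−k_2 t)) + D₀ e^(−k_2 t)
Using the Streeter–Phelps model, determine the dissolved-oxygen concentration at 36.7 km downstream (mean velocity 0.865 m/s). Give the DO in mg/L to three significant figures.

DO ≈ 4.95 mg/L

Travel time t = x/v = 36.7 km / (0.865 m/s) = 36700 m / 0.865 m/s = 42430 s = 0.4911 d.
k_1 L₀/(k_2−k_1) = 0.398×20.2/(1.78−0.398) = 8.040/1.382 = 5.817 mg/L.
e^(−k_1 t) = e^(−0.398×0.4911) = 0.8225; e^(−k_2 t) = e^(−1.78×0.4911) = 0.4172.
D = 5.817 × (0.8225 − 0.4172) + 3.20 × 0.4172 = 2.357 + 1.335 = 3.693 mg/L.
DO = C_s − D = 8.64 − 3.693 = 4.947 mg/L.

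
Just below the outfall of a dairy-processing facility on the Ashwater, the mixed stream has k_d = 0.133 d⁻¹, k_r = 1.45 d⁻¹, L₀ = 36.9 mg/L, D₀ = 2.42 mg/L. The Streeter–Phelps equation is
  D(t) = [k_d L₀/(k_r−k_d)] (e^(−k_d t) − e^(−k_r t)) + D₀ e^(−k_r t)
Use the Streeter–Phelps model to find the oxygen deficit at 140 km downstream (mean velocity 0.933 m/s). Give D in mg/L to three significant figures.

Travel time t = x/v = 140 km / (0.933 m/s) = 140000 m / 0.933 m/s = 150100 s = 1.737 d.
k_d L₀/(k_r−k_d) = 0.133×36.9/(1.45−0.133) = 4.908/1.317 = 3.726 mg/L.
e^(−k_d t) = e^(−0.133×1.737) = 0.7938; e^(−k_r t) = e^(−1.45×1.737) = 0.08060.
D = 3.726 × (0.7938 − 0.08060) + 2.42 × 0.08060 = 2.658 + 0.1951 = 2.853 mg/L.

D ≈ 2.85 mg/L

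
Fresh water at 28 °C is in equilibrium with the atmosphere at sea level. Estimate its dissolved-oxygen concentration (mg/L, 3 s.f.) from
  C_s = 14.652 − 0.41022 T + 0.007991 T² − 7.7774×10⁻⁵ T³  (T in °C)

C_s ≈ 7.72 mg/L

C_s = 14.652 − 0.41022×28 + 0.007991×28² − 7.7774×10⁻⁵×28³ = 7.723 mg/L.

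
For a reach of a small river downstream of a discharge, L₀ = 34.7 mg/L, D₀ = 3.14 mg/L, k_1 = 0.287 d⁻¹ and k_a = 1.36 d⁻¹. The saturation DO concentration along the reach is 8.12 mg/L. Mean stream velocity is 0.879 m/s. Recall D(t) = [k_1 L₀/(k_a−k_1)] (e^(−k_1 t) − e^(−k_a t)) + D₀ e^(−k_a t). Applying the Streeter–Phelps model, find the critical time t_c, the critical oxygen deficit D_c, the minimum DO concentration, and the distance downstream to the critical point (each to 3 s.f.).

t_c ≈ 1.07 d; D_c ≈ 5.39 mg/L; min DO ≈ 2.73 mg/L; x_c ≈ 80.9 km

With k_a/k_1 = 4.739 and 1 − D₀(k_a−k_1)/(k_1 L₀) = 0.6617,
t_c = ln(4.739 × 0.6617) / (1.36 − 0.287) = ln(3.136) / 1.073 = 1.143/1.073 = 1.065 d.
L(t_c) = L₀ e^(−k_1 t_c) = 34.7 × 0.7366 = 25.56 mg/L, and at the critical point k_a D_c = k_1 L, so D_c = (0.287/1.36) × 25.56 = 5.394 mg/L.
Minimum DO = C_s − D_c = 8.12 − 5.394 = 2.726 mg/L.
x_c = v t_c = 0.879 m/s × 1.065 d × 86400 s/d = 80890 m ≈ 80.9 km.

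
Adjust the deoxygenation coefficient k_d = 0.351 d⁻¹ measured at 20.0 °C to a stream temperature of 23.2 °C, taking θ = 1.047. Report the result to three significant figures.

k_d(T₂) = k_d(T₁) · θ^(T₂−T₁) = 0.351 × 1.047^(23.2−20.0)
= 0.351 × 1.047^3.20 = 0.351 × 1.158 = 0.4066 d⁻¹.

k_d ≈ 0.407 d⁻¹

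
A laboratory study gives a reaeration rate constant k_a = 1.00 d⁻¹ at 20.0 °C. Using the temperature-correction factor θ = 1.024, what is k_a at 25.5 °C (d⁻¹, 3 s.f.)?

k_a ≈ 1.14 d⁻¹

k_a(T₂) = k_a(T₁) · θ^(T₂−T₁) = 1.00 × 1.024^(25.5−20.0)
= 1.00 × 1.024^5.50 = 1.00 × 1.139 = 1.139 d⁻¹.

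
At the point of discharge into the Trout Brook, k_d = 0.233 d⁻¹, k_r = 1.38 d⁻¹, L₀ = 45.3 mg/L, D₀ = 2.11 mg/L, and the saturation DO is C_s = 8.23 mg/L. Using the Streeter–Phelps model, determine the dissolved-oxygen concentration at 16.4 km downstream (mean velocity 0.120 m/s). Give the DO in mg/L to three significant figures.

Travel time t = x/v = 16.4 km / (0.120 m/s) = 16400 m / 0.120 m/s = 136700 s = 1.582 d.
k_d L₀/(k_r−k_d) = 0.233×45.3/(1.38−0.233) = 10.55/1.147 = 9.202 mg/L.
e^(−k_d t) = e^(−0.233×1.582) = 0.6917; e^(−k_r t) = e^(−1.38×1.582) = 0.1127.
D = 9.202 × (0.6917 − 0.1127) + 2.11 × 0.1127 = 5.328 + 0.2378 = 5.566 mg/L.
DO = C_s − D = 8.23 − 5.566 = 2.664 mg/L.

DO ≈ 2.66 mg/L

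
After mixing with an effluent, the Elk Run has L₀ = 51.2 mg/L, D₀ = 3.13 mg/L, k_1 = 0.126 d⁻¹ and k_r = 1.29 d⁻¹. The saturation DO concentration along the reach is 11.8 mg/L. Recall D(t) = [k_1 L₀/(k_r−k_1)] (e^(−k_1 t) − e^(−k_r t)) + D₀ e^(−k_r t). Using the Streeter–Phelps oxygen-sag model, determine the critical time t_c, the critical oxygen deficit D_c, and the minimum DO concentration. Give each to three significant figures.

At the critical point dD/dt = 0, so k_1 L₀ e^(−k_1 t) = k_r D. Substituting D(t) from the Streeter–Phelps equation and solving for t gives
t_c = ln[(k_r/k_1)(1 − D₀(k_r−k_1)/(k_1 L₀))] / (k_r−k_1).
Here k_r−k_1 = 1.164 d⁻¹ and 1 − D₀(k_r−k_1)/(k_1 L₀) = 1 − 3.13×1.164/(0.126×51.2) = 0.4352, so
t_c = ln(10.24 × 0.4352) / 1.164 = 1.494 / 1.164 = 1.284 d.
D_c = (k_1/k_r) L₀ e^(−k_1 t_c) = (0.126/1.29) × 51.2 × e^(−0.126×1.284) = 0.09767 × 51.2 × 0.8507 = 4.254 mg/L.
Minimum DO = C_s − D_c = 11.8 − 4.254 = 7.546 mg/L.

t_c ≈ 1.28 d; D_c ≈ 4.25 mg/L; min DO ≈ 7.55 mg/L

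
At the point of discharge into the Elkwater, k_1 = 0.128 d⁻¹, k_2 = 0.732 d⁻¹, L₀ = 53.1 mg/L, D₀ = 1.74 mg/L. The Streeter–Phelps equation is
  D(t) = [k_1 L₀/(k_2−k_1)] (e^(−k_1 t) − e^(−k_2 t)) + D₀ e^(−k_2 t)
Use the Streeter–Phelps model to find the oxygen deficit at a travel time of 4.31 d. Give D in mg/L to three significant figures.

k_1 L₀/(k_2−k_1) = 0.128×53.1/(0.732−0.128) = 6.797/0.6040 = 11.25 mg/L.
e^(−k_1 t) = e^(−0.128×4.310) = 0.5760; e^(−k_2 t) = e^(−0.732×4.310) = 0.04264.
D = 11.25 × (0.5760 − 0.04264) + 1.74 × 0.04264 = 6.002 + 0.07420 = 6.076 mg/L.

D ≈ 6.08 mg/L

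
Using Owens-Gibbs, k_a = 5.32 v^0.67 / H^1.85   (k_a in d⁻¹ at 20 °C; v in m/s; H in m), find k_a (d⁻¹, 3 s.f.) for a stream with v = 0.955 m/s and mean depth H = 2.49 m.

k_a ≈ 0.954 d⁻¹

k_a = 5.32 × 0.955^0.67 / 2.49^1.85 = 5.32 × 0.9696 / 5.407 = 0.9540 d⁻¹.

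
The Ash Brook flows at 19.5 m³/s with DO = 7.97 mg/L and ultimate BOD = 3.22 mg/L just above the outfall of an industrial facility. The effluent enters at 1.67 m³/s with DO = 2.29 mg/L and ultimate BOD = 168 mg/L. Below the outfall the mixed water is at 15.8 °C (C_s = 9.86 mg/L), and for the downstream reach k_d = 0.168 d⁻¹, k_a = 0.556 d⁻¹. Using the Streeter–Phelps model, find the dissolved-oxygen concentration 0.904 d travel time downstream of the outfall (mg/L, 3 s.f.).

DO ≈ 6.66 mg/L

Mixed DO = (19.5×7.97 + 1.67×2.29)/(19.5+1.67) = 159.2/21.17 = 7.522 mg/L.
Mixed L₀ = (19.5×3.22 + 1.67×168)/(21.17) = 343.4/21.17 = 16.22 mg/L.
Initial deficit D₀ = C_s − DO₀ = 9.86 − 7.522 = 2.338 mg/L.
D(0.904) = [0.168×16.22/(0.556−0.168)](e^(−0.168×0.904) − e^(−0.556×0.904)) + 2.338 e^(−0.556×0.904)
= 7.023 × (0.8591 − 0.6049) + 2.338 × 0.6049 = 3.199 mg/L.
DO = 9.86 − 3.199 = 6.661 mg/L.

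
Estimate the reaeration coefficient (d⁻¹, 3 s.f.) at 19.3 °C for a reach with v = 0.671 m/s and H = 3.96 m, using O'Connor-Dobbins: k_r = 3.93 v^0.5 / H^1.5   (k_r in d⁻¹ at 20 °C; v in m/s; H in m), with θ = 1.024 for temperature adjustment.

k_r(20) = 3.93 × 0.671^0.5 / 3.96^1.5 = 3.93 × 0.8191 / 7.880 = 0.4085 d⁻¹.
k_r(19.3) = 0.4085 × 1.024^(19.3−20) = 0.4085 × 0.9835 = 0.4018 d⁻¹.

k_r ≈ 0.402 d⁻¹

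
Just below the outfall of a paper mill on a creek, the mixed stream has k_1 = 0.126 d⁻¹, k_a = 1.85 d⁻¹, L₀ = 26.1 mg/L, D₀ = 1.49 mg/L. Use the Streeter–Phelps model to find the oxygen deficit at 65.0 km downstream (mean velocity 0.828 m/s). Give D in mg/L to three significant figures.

Travel time t = x/v = 65.0 km / (0.828 m/s) = 65000 m / 0.828 m/s = 78500 s = 0.9086 d.
k_1 L₀/(k_a−k_1) = 0.126×26.1/(1.85−0.126) = 3.289/1.724 = 1.908 mg/L.
e^(−k_1 t) = e^(−0.126×0.9086) = 0.8918; e^(−k_a t) = e^(−1.85×0.9086) = 0.1862.
D = 1.908 × (0.8918 − 0.1862) + 1.49 × 0.1862 = 1.346 + 0.2774 = 1.623 mg/L.

D ≈ 1.62 mg/L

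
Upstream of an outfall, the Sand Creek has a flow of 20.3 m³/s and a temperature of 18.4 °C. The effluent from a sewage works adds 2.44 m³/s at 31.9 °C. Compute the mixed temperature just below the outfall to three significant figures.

19.8 °C

Flow-weighted mixing: C = (Q_r C_r + Q_w C_w)/(Q_r + Q_w)
= (20.3×18.4 + 2.44×31.9)/(20.3 + 2.44) = 451.4/22.74 = 19.85 °C.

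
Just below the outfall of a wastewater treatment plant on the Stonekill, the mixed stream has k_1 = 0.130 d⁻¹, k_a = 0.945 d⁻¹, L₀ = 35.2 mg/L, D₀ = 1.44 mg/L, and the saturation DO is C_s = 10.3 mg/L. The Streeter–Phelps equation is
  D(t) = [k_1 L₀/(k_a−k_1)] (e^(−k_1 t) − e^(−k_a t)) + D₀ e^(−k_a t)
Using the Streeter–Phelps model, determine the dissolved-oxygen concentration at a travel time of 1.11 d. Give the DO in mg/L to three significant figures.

k_1 L₀/(k_a−k_1) = 0.130×35.2/(0.945−0.130) = 4.576/0.8150 = 5.615 mg/L.
e^(−k_1 t) = e^(−0.130×1.110) = 0.8656; e^(−k_a t) = e^(−0.945×1.110) = 0.3503.
D = 5.615 × (0.8656 − 0.3503) + 1.44 × 0.3503 = 2.893 + 0.5044 = 3.398 mg/L.
DO = C_s − D = 10.3 − 3.398 = 6.902 mg/L.

DO ≈ 6.90 mg/L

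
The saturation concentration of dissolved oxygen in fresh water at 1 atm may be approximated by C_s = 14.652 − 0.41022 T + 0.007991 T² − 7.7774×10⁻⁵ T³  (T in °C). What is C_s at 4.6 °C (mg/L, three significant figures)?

C_s ≈ 12.9 mg/L

C_s = 14.652 − 0.41022×4.6 + 0.007991×4.6² − 7.7774×10⁻⁵×4.6³ = 12.93 mg/L.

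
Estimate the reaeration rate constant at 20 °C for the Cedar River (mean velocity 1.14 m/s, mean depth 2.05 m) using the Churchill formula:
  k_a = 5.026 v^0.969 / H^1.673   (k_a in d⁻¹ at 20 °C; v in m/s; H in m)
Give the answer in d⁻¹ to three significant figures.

k_a ≈ 1.72 d⁻¹

k_a = 5.026 × 1.14^0.969 / 2.05^1.673 = 5.026 × 1.135 / 3.323 = 1.717 d⁻¹.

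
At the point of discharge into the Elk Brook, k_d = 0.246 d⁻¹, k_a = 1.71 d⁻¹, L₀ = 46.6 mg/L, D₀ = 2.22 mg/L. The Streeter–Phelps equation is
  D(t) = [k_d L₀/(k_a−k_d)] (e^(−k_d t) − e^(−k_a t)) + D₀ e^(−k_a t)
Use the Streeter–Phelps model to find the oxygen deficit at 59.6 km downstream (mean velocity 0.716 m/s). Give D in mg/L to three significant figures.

D ≈ 5.10 mg/L

Travel time t = x/v = 59.6 km / (0.716 m/s) = 59600 m / 0.716 m/s = 83240 s = 0.9634 d.
k_d L₀/(k_a−k_d) = 0.246×46.6/(1.71−0.246) = 11.46/1.464 = 7.830 mg/L.
e^(−k_d t) = e^(−0.246×0.9634) = 0.7890; e^(−k_a t) = e^(−1.71×0.9634) = 0.1925.
D = 7.830 × (0.7890 − 0.1925) + 2.22 × 0.1925 = 4.670 + 0.4274 = 5.098 mg/L.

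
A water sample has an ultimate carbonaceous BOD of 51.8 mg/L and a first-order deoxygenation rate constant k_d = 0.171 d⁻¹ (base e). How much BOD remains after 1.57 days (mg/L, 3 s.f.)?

L ≈ 39.6 mg/L

L_t = L₀ e^(−k_d t) = 51.8 × e^(−0.171×1.57) = 51.8 × 0.7645 = 39.60 mg/L.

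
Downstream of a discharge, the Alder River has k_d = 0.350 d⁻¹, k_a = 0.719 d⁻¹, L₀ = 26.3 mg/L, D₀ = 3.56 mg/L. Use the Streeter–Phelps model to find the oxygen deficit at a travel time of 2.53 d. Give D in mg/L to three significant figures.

D ≈ 6.82 mg/L

k_d L₀/(k_a−k_d) = 0.350×26.3/(0.719−0.350) = 9.205/0.3690 = 24.95 mg/L.
e^(−k_d t) = e^(−0.350×2.530) = 0.4125; e^(−k_a t) = e^(−0.719×2.530) = 0.1622.
D = 24.95 × (0.4125 − 0.1622) + 3.56 × 0.1622 = 6.245 + 0.5773 = 6.822 mg/L.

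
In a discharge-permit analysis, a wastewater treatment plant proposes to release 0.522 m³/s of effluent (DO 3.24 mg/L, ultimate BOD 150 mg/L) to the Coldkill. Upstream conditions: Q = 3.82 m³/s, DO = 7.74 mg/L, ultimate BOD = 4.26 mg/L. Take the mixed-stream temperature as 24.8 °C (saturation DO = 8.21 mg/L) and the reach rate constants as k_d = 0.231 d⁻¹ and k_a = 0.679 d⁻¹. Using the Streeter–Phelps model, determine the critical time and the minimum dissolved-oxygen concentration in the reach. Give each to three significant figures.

t_c ≈ 2.20 d; minimum DO ≈ 3.75 mg/L

Mixed DO = (3.82×7.74 + 0.522×3.24)/(3.82+0.522) = 31.26/4.342 = 7.199 mg/L.
Mixed L₀ = (3.82×4.26 + 0.522×150)/(4.342) = 94.57/4.342 = 21.78 mg/L.
Initial deficit D₀ = C_s − DO₀ = 8.21 − 7.199 = 1.011 mg/L.
t_c = (1/0.4480) ln[(0.679/0.231)(1 − 1.011×0.4480/(0.231×21.78))] = 2.232 × ln(2.675) = 2.196 d.
D_c = (0.231/0.679) × 21.78 × e^(−0.231×2.196) = 0.3402 × 21.78 × 0.6021 = 4.462 mg/L.
Minimum DO = 8.21 − 4.462 = 3.748 mg/L.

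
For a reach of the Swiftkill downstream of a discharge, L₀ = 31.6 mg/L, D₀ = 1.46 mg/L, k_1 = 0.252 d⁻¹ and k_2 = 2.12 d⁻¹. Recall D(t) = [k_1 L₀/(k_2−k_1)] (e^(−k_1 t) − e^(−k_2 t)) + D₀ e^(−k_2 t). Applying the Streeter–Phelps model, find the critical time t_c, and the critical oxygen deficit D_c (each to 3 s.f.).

At the critical point dD/dt = 0, so k_1 L₀ e^(−k_1 t) = k_2 D. Substituting D(t) from the Streeter–Phelps equation and solving for t gives
t_c = ln[(k_2/k_1)(1 − D₀(k_2−k_1)/(k_1 L₀))] / (k_2−k_1).
Here k_2−k_1 = 1.868 d⁻¹ and 1 − D₀(k_2−k_1)/(k_1 L₀) = 1 − 1.46×1.868/(0.252×31.6) = 0.6575, so
t_c = ln(8.413 × 0.6575) / 1.868 = 1.710 / 1.868 = 0.9157 d.
L(t_c) = L₀ e^(−k_1 t_c) = 31.6 × 0.7939 = 25.09 mg/L, and at the critical point k_2 D_c = k_1 L, so D_c = (0.252/2.12) × 25.09 = 2.982 mg/L.

t_c ≈ 0.916 d; D_c ≈ 2.98 mg/L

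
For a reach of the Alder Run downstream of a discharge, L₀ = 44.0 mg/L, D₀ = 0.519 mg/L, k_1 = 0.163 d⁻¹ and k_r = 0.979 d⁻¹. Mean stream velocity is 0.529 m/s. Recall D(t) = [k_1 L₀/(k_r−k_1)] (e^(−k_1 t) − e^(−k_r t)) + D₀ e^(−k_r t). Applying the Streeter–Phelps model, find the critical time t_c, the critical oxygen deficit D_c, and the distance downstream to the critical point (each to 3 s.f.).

With k_r/k_1 = 6.006 and 1 − D₀(k_r−k_1)/(k_1 L₀) = 0.9410,
t_c = ln(6.006 × 0.9410) / (0.979 − 0.163) = ln(5.651) / 0.8160 = 1.732/0.8160 = 2.122 d.
D_c = (k_1/k_r) L₀ e^(−k_1 t_c) = (0.163/0.979) × 44.0 × e^(−0.163×2.122) = 0.1665 × 44.0 × 0.7075 = 5.183 mg/L.
x_c = v t_c = 0.529 m/s × 2.122 d × 86400 s/d = 97010 m ≈ 97.0 km.

t_c ≈ 2.12 d; D_c ≈ 5.18 mg/L; x_c ≈ 97.0 km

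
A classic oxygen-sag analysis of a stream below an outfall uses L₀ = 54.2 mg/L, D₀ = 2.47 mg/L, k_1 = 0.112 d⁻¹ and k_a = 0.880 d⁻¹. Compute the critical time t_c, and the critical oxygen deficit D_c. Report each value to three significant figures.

t_c ≈ 2.20 d; D_c ≈ 5.39 mg/L

t_c = [1/(k_a−k_1)] ln[(k_a/k_1)(1 − D₀(k_a−k_1)/(k_1 L₀))]
= [1/(0.880−0.112)] ln[(0.880/0.112)(1 − 2.47×0.7680/(0.112×54.2))]
= (1/0.7680) ln[7.857 × 0.6875] = 1.302 × ln(5.402) = 1.302 × 1.687 = 2.196 d.
L(t_c) = L₀ e^(−k_1 t_c) = 54.2 × 0.7819 = 42.38 mg/L, and at the critical point k_a D_c = k_1 L, so D_c = (0.112/0.880) × 42.38 = 5.394 mg/L.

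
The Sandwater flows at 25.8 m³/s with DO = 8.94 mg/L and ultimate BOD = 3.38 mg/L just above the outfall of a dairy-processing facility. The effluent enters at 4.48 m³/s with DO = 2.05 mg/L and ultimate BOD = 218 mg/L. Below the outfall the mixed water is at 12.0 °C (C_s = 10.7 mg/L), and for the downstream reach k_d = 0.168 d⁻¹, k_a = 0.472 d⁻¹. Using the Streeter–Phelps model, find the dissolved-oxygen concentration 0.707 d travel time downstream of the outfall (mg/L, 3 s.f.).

Mixed DO = (25.8×8.94 + 4.48×2.05)/(25.8+4.48) = 239.8/30.28 = 7.921 mg/L.
Mixed L₀ = (25.8×3.38 + 4.48×218)/(30.28) = 1064/30.28 = 35.13 mg/L.
Initial deficit D₀ = C_s − DO₀ = 10.7 − 7.921 = 2.779 mg/L.
D(0.707) = [0.168×35.13/(0.472−0.168)](e^(−0.168×0.707) − e^(−0.472×0.707)) + 2.779 e^(−0.472×0.707)
= 19.42 × (0.8880 − 0.7163) + 2.779 × 0.7163 = 5.325 mg/L.
DO = 10.7 − 5.325 = 5.375 mg/L.

DO ≈ 5.37 mg/L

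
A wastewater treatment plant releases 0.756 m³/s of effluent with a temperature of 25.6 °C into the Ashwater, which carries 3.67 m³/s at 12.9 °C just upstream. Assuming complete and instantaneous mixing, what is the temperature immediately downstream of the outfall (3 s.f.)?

15.1 °C

Flow-weighted mixing: C = (Q_r C_r + Q_w C_w)/(Q_r + Q_w)
= (3.67×12.9 + 0.756×25.6)/(3.67 + 0.756) = 66.70/4.426 = 15.07 °C.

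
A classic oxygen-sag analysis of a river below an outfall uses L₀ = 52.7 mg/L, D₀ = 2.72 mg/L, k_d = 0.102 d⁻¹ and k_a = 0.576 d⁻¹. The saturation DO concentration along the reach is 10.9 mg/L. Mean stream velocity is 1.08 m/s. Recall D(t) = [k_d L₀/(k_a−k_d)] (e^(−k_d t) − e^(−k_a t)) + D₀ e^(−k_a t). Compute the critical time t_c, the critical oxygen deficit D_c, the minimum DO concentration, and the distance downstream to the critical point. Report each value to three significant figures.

t_c ≈ 3.07 d; D_c ≈ 6.82 mg/L; min DO ≈ 4.08 mg/L; x_c ≈ 287 km

With k_a/k_d = 5.647 and 1 − D₀(k_a−k_d)/(k_d L₀) = 0.7602,
t_c = ln(5.647 × 0.7602) / (0.576 − 0.102) = ln(4.293) / 0.4740 = 1.457/0.4740 = 3.074 d.
D_c = (k_d/k_a) L₀ e^(−k_d t_c) = (0.102/0.576) × 52.7 × e^(−0.102×3.074) = 0.1771 × 52.7 × 0.7309 = 6.821 mg/L.
Minimum DO = C_s − D_c = 10.9 − 6.821 = 4.079 mg/L.
x_c = v t_c = 1.08 m/s × 3.074 d × 86400 s/d = 286800 m ≈ 287 km.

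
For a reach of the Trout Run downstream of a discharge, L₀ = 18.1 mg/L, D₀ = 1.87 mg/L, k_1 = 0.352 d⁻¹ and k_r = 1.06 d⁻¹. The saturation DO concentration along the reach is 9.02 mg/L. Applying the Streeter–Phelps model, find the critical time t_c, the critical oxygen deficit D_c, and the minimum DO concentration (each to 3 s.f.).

t_c = [1/(k_r−k_1)] ln[(k_r/k_1)(1 − D₀(k_r−k_1)/(k_1 L₀))]
= [1/(1.06−0.352)] ln[(1.06/0.352)(1 − 1.87×0.7080/(0.352×18.1))]
= (1/0.7080) ln[3.011 × 0.7922] = 1.412 × ln(2.386) = 1.412 × 0.8694 = 1.228 d.
D_c = (k_1/k_r) L₀ e^(−k_1 t_c) = (0.352/1.06) × 18.1 × e^(−0.352×1.228) = 0.3321 × 18.1 × 0.6490 = 3.901 mg/L.
Minimum DO = C_s − D_c = 9.02 − 3.901 = 5.119 mg/L.

t_c ≈ 1.23 d; D_c ≈ 3.90 mg/L; min DO ≈ 5.12 mg/L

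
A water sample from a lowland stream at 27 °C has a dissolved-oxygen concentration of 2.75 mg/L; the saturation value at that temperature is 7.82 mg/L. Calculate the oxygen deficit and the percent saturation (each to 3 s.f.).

D = C_s − C = 7.82 − 2.75 = 5.07 mg/L.
% saturation = 2.75/7.82 × 100 = 35.2 %.

D ≈ 5.07 mg/L; 35.2 % saturation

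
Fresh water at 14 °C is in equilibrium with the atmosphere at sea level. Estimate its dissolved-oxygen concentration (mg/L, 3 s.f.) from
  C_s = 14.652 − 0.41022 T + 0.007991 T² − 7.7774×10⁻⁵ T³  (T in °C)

C_s ≈ 10.3 mg/L

C_s = 14.652 − 0.41022×14 + 0.007991×14² − 7.7774×10⁻⁵×14³ = 10.26 mg/L.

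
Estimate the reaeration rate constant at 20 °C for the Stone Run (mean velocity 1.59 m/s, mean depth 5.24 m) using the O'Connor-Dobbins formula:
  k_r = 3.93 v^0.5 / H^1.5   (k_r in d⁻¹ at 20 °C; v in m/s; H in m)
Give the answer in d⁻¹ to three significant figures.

k_r = 3.93 × 1.59^0.5 / 5.24^1.5 = 3.93 × 1.261 / 11.99 = 0.4131 d⁻¹.

k_r ≈ 0.413 d⁻¹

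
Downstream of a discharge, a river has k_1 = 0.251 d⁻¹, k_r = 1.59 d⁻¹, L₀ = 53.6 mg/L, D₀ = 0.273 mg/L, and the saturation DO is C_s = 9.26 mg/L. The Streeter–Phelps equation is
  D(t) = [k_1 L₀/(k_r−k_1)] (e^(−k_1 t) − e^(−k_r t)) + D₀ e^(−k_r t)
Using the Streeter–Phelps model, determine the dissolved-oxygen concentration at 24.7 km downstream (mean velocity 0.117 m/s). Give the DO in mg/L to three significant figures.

Travel time t = x/v = 24.7 km / (0.117 m/s) = 24700 m / 0.117 m/s = 211100 s = 2.443 d.
k_1 L₀/(k_r−k_1) = 0.251×53.6/(1.59−0.251) = 13.45/1.339 = 10.05 mg/L.
e^(−k_1 t) = e^(−0.251×2.443) = 0.5416; e^(−k_r t) = e^(−1.59×2.443) = 0.02055.
D = 10.05 × (0.5416 − 0.02055) + 0.273 × 0.02055 = 5.235 + 0.005609 = 5.241 mg/L.
DO = C_s − D = 9.26 − 5.241 = 4.019 mg/L.

DO ≈ 4.02 mg/L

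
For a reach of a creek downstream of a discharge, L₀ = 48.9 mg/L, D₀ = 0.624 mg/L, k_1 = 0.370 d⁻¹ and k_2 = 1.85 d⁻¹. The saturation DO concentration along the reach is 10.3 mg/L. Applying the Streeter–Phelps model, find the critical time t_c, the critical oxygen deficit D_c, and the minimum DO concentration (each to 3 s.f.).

t_c ≈ 1.05 d; D_c ≈ 6.63 mg/L; min DO ≈ 3.67 mg/L

At the critical point dD/dt = 0, so k_1 L₀ e^(−k_1 t) = k_2 D. Substituting D(t) from the Streeter–Phelps equation and solving for t gives
t_c = ln[(k_2/k_1)(1 − D₀(k_2−k_1)/(k_1 L₀))] / (k_2−k_1).
Here k_2−k_1 = 1.480 d⁻¹ and 1 − D₀(k_2−k_1)/(k_1 L₀) = 1 − 0.624×1.480/(0.370×48.9) = 0.9490, so
t_c = ln(5.000 × 0.9490) / 1.480 = 1.557 / 1.480 = 1.052 d.
L(t_c) = L₀ e^(−k_1 t_c) = 48.9 × 0.6776 = 33.13 mg/L, and at the critical point k_2 D_c = k_1 L, so D_c = (0.370/1.85) × 33.13 = 6.627 mg/L.
Minimum DO = C_s − D_c = 10.3 − 6.627 = 3.673 mg/L.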